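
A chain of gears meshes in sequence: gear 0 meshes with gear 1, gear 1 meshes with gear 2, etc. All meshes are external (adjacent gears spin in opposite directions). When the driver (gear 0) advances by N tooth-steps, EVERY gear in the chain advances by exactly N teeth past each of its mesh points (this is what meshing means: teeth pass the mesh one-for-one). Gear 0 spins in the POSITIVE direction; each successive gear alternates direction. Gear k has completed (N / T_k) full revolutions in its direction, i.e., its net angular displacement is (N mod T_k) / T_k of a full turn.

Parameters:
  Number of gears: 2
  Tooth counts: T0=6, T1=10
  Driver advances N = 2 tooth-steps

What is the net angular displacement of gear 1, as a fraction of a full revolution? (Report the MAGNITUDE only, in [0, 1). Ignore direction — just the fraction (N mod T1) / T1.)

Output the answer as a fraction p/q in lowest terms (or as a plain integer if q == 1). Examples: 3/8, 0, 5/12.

Chain of 2 gears, tooth counts: [6, 10]
  gear 0: T0=6, direction=positive, advance = 2 mod 6 = 2 teeth = 2/6 turn
  gear 1: T1=10, direction=negative, advance = 2 mod 10 = 2 teeth = 2/10 turn
Gear 1: 2 mod 10 = 2
Fraction = 2 / 10 = 1/5 (gcd(2,10)=2) = 1/5

Answer: 1/5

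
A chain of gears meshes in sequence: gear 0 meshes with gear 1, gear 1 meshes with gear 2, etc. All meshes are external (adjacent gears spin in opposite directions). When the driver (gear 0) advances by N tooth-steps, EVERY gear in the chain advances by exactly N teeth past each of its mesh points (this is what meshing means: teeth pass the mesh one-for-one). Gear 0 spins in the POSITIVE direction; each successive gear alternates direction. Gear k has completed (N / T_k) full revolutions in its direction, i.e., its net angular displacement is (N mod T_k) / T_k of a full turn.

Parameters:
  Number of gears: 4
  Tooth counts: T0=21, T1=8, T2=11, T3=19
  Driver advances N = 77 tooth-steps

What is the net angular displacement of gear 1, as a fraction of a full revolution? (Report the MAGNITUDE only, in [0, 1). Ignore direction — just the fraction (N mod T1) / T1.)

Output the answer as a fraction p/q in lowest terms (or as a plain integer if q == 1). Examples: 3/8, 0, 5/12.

Answer: 5/8

Derivation:
Chain of 4 gears, tooth counts: [21, 8, 11, 19]
  gear 0: T0=21, direction=positive, advance = 77 mod 21 = 14 teeth = 14/21 turn
  gear 1: T1=8, direction=negative, advance = 77 mod 8 = 5 teeth = 5/8 turn
  gear 2: T2=11, direction=positive, advance = 77 mod 11 = 0 teeth = 0/11 turn
  gear 3: T3=19, direction=negative, advance = 77 mod 19 = 1 teeth = 1/19 turn
Gear 1: 77 mod 8 = 5
Fraction = 5 / 8 = 5/8 (gcd(5,8)=1) = 5/8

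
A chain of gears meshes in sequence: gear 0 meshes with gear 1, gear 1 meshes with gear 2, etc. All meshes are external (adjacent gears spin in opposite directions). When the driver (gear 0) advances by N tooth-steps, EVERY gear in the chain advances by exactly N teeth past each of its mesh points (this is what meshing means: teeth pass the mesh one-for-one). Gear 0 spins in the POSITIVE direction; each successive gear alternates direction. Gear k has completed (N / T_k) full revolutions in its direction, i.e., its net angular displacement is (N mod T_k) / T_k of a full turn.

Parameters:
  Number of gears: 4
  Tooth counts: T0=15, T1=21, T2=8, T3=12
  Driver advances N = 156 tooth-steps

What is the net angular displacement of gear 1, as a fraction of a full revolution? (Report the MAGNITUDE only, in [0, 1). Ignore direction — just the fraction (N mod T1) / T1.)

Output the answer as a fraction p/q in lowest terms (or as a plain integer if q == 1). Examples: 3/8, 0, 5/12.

Answer: 3/7

Derivation:
Chain of 4 gears, tooth counts: [15, 21, 8, 12]
  gear 0: T0=15, direction=positive, advance = 156 mod 15 = 6 teeth = 6/15 turn
  gear 1: T1=21, direction=negative, advance = 156 mod 21 = 9 teeth = 9/21 turn
  gear 2: T2=8, direction=positive, advance = 156 mod 8 = 4 teeth = 4/8 turn
  gear 3: T3=12, direction=negative, advance = 156 mod 12 = 0 teeth = 0/12 turn
Gear 1: 156 mod 21 = 9
Fraction = 9 / 21 = 3/7 (gcd(9,21)=3) = 3/7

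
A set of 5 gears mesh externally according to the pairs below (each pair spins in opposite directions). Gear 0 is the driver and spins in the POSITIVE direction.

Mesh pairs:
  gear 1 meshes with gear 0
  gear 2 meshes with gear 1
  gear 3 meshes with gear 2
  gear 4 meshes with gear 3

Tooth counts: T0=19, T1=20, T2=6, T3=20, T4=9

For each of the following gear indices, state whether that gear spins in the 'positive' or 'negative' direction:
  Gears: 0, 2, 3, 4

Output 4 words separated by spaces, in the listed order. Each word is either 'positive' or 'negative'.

Answer: positive positive negative positive

Derivation:
Gear 0 (driver): positive (depth 0)
  gear 1: meshes with gear 0 -> depth 1 -> negative (opposite of gear 0)
  gear 2: meshes with gear 1 -> depth 2 -> positive (opposite of gear 1)
  gear 3: meshes with gear 2 -> depth 3 -> negative (opposite of gear 2)
  gear 4: meshes with gear 3 -> depth 4 -> positive (opposite of gear 3)
Queried indices 0, 2, 3, 4 -> positive, positive, negative, positive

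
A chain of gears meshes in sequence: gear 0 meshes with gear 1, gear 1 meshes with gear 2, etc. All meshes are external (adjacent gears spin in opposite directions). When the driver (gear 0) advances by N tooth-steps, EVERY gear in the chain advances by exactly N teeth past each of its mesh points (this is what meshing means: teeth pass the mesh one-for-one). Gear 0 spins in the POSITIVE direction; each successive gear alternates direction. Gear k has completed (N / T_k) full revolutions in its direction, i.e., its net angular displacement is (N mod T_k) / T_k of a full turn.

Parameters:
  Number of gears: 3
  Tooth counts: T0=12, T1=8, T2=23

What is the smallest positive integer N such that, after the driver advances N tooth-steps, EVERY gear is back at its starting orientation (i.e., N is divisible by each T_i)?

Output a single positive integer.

Gear k returns to start when N is a multiple of T_k.
All gears at start simultaneously when N is a common multiple of [12, 8, 23]; the smallest such N is lcm(12, 8, 23).
Start: lcm = T0 = 12
Fold in T1=8: gcd(12, 8) = 4; lcm(12, 8) = 12 * 8 / 4 = 96 / 4 = 24
Fold in T2=23: gcd(24, 23) = 1; lcm(24, 23) = 24 * 23 / 1 = 552 / 1 = 552
Full cycle length = 552

Answer: 552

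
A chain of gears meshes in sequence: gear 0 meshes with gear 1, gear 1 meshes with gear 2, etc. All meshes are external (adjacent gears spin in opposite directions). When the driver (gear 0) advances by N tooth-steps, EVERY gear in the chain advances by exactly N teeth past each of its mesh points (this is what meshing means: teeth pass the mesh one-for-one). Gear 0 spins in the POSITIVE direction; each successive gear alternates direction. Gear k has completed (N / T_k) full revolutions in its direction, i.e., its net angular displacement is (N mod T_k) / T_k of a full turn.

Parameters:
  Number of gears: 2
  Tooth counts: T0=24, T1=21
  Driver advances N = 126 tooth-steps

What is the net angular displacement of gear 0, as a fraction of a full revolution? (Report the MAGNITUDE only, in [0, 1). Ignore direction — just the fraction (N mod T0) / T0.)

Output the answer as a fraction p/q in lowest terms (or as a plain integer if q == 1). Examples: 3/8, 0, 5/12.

Chain of 2 gears, tooth counts: [24, 21]
  gear 0: T0=24, direction=positive, advance = 126 mod 24 = 6 teeth = 6/24 turn
  gear 1: T1=21, direction=negative, advance = 126 mod 21 = 0 teeth = 0/21 turn
Gear 0: 126 mod 24 = 6
Fraction = 6 / 24 = 1/4 (gcd(6,24)=6) = 1/4

Answer: 1/4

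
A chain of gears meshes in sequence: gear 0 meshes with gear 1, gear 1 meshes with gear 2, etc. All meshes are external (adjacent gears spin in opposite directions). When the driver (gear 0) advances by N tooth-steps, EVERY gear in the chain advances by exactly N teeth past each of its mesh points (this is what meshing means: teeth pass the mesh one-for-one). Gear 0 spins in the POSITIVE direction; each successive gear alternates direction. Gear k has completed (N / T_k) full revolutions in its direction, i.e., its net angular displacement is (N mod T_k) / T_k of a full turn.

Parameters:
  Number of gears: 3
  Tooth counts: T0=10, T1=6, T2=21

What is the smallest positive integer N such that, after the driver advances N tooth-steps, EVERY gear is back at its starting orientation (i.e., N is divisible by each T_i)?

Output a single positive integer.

Answer: 210

Derivation:
Gear k returns to start when N is a multiple of T_k.
All gears at start simultaneously when N is a common multiple of [10, 6, 21]; the smallest such N is lcm(10, 6, 21).
Start: lcm = T0 = 10
Fold in T1=6: gcd(10, 6) = 2; lcm(10, 6) = 10 * 6 / 2 = 60 / 2 = 30
Fold in T2=21: gcd(30, 21) = 3; lcm(30, 21) = 30 * 21 / 3 = 630 / 3 = 210
Full cycle length = 210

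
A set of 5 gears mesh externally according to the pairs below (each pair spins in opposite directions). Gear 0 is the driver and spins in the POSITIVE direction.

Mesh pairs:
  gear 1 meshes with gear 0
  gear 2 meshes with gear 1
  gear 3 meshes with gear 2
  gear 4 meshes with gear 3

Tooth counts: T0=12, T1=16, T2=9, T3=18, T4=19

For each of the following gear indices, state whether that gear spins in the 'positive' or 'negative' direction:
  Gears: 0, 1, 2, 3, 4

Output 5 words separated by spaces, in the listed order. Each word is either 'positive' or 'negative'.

Gear 0 (driver): positive (depth 0)
  gear 1: meshes with gear 0 -> depth 1 -> negative (opposite of gear 0)
  gear 2: meshes with gear 1 -> depth 2 -> positive (opposite of gear 1)
  gear 3: meshes with gear 2 -> depth 3 -> negative (opposite of gear 2)
  gear 4: meshes with gear 3 -> depth 4 -> positive (opposite of gear 3)
Queried indices 0, 1, 2, 3, 4 -> positive, negative, positive, negative, positive

Answer: positive negative positive negative positive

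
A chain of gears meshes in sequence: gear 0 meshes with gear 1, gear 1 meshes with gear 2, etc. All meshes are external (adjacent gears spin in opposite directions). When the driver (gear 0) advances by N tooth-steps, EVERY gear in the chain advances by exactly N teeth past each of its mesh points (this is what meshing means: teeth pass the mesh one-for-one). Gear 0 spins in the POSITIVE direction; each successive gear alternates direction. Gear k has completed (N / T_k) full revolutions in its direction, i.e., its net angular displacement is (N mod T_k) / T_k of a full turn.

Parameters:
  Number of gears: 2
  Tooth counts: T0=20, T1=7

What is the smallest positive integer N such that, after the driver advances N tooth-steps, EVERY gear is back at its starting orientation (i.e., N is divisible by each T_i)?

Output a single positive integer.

Answer: 140

Derivation:
Gear k returns to start when N is a multiple of T_k.
All gears at start simultaneously when N is a common multiple of [20, 7]; the smallest such N is lcm(20, 7).
Start: lcm = T0 = 20
Fold in T1=7: gcd(20, 7) = 1; lcm(20, 7) = 20 * 7 / 1 = 140 / 1 = 140
Full cycle length = 140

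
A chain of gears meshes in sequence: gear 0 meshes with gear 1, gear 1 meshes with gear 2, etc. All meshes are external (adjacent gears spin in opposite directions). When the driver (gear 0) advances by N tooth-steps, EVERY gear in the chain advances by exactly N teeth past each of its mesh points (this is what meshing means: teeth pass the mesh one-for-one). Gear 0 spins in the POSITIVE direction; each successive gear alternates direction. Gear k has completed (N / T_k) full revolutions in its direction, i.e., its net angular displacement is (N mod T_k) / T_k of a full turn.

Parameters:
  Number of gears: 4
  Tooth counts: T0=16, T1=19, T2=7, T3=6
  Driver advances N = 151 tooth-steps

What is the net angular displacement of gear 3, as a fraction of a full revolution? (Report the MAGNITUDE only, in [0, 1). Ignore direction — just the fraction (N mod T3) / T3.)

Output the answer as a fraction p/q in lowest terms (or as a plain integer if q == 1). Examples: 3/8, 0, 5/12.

Answer: 1/6

Derivation:
Chain of 4 gears, tooth counts: [16, 19, 7, 6]
  gear 0: T0=16, direction=positive, advance = 151 mod 16 = 7 teeth = 7/16 turn
  gear 1: T1=19, direction=negative, advance = 151 mod 19 = 18 teeth = 18/19 turn
  gear 2: T2=7, direction=positive, advance = 151 mod 7 = 4 teeth = 4/7 turn
  gear 3: T3=6, direction=negative, advance = 151 mod 6 = 1 teeth = 1/6 turn
Gear 3: 151 mod 6 = 1
Fraction = 1 / 6 = 1/6 (gcd(1,6)=1) = 1/6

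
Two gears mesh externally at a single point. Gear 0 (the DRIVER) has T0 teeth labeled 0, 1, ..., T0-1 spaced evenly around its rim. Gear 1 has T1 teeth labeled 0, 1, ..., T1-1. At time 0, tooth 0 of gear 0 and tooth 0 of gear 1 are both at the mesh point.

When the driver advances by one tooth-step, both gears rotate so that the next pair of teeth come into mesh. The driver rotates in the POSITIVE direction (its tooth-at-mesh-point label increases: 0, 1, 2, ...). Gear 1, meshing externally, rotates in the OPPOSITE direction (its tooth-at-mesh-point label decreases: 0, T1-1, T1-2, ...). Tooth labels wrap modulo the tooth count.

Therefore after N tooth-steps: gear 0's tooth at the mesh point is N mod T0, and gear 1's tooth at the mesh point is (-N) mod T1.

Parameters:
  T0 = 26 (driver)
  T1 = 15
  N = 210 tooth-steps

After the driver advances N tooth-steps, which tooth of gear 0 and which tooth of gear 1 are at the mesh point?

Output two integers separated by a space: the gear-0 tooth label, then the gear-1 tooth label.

Gear 0 (driver, T0=26): tooth at mesh = N mod T0
  210 = 8 * 26 + 2, so 210 mod 26 = 2
  gear 0 tooth = 2
Gear 1 (driven, T1=15): tooth at mesh = (-N) mod T1
  210 = 14 * 15 + 0, so 210 mod 15 = 0
  (-210) mod 15 = 0
Mesh after 210 steps: gear-0 tooth 2 meets gear-1 tooth 0

Answer: 2 0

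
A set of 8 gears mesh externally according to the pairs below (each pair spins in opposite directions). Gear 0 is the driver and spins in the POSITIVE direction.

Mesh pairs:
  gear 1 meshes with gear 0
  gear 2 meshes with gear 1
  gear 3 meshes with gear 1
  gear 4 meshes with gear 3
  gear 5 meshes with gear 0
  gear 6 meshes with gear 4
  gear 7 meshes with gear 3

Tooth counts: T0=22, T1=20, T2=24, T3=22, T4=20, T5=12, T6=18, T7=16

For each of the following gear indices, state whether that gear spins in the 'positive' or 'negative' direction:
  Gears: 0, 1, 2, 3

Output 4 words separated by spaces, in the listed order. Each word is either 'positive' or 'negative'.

Gear 0 (driver): positive (depth 0)
  gear 1: meshes with gear 0 -> depth 1 -> negative (opposite of gear 0)
  gear 2: meshes with gear 1 -> depth 2 -> positive (opposite of gear 1)
  gear 3: meshes with gear 1 -> depth 2 -> positive (opposite of gear 1)
  gear 4: meshes with gear 3 -> depth 3 -> negative (opposite of gear 3)
  gear 5: meshes with gear 0 -> depth 1 -> negative (opposite of gear 0)
  gear 6: meshes with gear 4 -> depth 4 -> positive (opposite of gear 4)
  gear 7: meshes with gear 3 -> depth 3 -> negative (opposite of gear 3)
Queried indices 0, 1, 2, 3 -> positive, negative, positive, positive

Answer: positive negative positive positive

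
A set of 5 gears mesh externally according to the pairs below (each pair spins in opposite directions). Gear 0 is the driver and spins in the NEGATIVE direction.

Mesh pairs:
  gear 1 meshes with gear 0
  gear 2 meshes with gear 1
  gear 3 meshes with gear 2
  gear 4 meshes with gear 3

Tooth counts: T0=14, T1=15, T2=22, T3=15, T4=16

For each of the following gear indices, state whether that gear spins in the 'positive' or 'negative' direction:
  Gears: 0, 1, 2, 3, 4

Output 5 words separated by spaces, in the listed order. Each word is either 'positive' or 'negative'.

Answer: negative positive negative positive negative

Derivation:
Gear 0 (driver): negative (depth 0)
  gear 1: meshes with gear 0 -> depth 1 -> positive (opposite of gear 0)
  gear 2: meshes with gear 1 -> depth 2 -> negative (opposite of gear 1)
  gear 3: meshes with gear 2 -> depth 3 -> positive (opposite of gear 2)
  gear 4: meshes with gear 3 -> depth 4 -> negative (opposite of gear 3)
Queried indices 0, 1, 2, 3, 4 -> negative, positive, negative, positive, negative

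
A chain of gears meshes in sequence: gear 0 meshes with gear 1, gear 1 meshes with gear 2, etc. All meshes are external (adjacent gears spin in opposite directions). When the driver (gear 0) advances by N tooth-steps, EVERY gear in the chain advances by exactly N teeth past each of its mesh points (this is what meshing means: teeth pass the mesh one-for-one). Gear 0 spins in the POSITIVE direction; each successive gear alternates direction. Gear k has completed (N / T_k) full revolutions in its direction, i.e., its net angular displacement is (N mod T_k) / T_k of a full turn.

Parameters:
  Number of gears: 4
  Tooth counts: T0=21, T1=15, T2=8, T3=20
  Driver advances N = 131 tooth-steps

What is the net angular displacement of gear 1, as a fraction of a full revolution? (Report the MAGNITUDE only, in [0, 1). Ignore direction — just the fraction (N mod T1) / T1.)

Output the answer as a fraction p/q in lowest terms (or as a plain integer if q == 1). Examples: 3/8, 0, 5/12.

Chain of 4 gears, tooth counts: [21, 15, 8, 20]
  gear 0: T0=21, direction=positive, advance = 131 mod 21 = 5 teeth = 5/21 turn
  gear 1: T1=15, direction=negative, advance = 131 mod 15 = 11 teeth = 11/15 turn
  gear 2: T2=8, direction=positive, advance = 131 mod 8 = 3 teeth = 3/8 turn
  gear 3: T3=20, direction=negative, advance = 131 mod 20 = 11 teeth = 11/20 turn
Gear 1: 131 mod 15 = 11
Fraction = 11 / 15 = 11/15 (gcd(11,15)=1) = 11/15

Answer: 11/15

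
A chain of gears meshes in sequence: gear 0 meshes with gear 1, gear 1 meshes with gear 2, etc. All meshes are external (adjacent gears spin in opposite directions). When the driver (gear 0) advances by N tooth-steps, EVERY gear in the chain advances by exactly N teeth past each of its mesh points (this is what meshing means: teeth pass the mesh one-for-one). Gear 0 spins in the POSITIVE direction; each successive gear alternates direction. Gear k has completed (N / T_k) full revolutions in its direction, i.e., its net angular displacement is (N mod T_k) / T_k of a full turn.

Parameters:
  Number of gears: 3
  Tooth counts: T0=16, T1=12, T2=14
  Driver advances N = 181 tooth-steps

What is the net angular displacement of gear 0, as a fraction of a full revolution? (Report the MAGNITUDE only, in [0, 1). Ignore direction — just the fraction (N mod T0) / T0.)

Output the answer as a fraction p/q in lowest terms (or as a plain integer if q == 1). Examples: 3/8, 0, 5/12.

Chain of 3 gears, tooth counts: [16, 12, 14]
  gear 0: T0=16, direction=positive, advance = 181 mod 16 = 5 teeth = 5/16 turn
  gear 1: T1=12, direction=negative, advance = 181 mod 12 = 1 teeth = 1/12 turn
  gear 2: T2=14, direction=positive, advance = 181 mod 14 = 13 teeth = 13/14 turn
Gear 0: 181 mod 16 = 5
Fraction = 5 / 16 = 5/16 (gcd(5,16)=1) = 5/16

Answer: 5/16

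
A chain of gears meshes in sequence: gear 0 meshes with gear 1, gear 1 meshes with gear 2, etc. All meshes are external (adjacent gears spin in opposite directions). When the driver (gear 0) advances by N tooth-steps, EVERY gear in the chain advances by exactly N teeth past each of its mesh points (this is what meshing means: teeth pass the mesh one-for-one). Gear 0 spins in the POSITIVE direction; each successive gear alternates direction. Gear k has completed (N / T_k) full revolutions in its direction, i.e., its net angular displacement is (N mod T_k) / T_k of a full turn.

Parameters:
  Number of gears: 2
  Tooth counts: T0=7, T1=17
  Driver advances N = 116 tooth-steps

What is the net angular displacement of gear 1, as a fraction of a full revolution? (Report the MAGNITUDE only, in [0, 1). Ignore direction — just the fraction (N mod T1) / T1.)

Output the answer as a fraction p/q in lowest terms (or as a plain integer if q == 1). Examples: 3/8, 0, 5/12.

Answer: 14/17

Derivation:
Chain of 2 gears, tooth counts: [7, 17]
  gear 0: T0=7, direction=positive, advance = 116 mod 7 = 4 teeth = 4/7 turn
  gear 1: T1=17, direction=negative, advance = 116 mod 17 = 14 teeth = 14/17 turn
Gear 1: 116 mod 17 = 14
Fraction = 14 / 17 = 14/17 (gcd(14,17)=1) = 14/17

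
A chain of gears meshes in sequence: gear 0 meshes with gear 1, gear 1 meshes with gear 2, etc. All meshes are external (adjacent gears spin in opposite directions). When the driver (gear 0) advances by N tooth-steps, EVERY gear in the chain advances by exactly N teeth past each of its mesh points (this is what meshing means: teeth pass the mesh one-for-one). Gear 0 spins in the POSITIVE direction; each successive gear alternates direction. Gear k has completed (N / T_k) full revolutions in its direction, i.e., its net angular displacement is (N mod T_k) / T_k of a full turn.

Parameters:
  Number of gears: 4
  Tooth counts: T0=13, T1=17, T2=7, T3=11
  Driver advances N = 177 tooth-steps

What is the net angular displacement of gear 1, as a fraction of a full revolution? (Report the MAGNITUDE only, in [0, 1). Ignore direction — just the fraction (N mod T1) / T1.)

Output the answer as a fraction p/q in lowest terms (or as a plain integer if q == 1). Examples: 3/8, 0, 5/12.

Answer: 7/17

Derivation:
Chain of 4 gears, tooth counts: [13, 17, 7, 11]
  gear 0: T0=13, direction=positive, advance = 177 mod 13 = 8 teeth = 8/13 turn
  gear 1: T1=17, direction=negative, advance = 177 mod 17 = 7 teeth = 7/17 turn
  gear 2: T2=7, direction=positive, advance = 177 mod 7 = 2 teeth = 2/7 turn
  gear 3: T3=11, direction=negative, advance = 177 mod 11 = 1 teeth = 1/11 turn
Gear 1: 177 mod 17 = 7
Fraction = 7 / 17 = 7/17 (gcd(7,17)=1) = 7/17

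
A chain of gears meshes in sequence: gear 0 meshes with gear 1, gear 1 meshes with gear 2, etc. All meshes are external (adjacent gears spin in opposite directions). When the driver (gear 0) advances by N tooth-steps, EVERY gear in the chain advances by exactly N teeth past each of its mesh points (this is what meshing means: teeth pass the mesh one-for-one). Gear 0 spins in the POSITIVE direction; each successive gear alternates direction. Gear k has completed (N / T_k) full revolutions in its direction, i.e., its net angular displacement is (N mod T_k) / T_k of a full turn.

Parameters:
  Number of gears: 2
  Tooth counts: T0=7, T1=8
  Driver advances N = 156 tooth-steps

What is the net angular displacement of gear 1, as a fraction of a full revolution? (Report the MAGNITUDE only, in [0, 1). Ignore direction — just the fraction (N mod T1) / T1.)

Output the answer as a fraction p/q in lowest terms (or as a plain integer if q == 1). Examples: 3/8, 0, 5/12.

Chain of 2 gears, tooth counts: [7, 8]
  gear 0: T0=7, direction=positive, advance = 156 mod 7 = 2 teeth = 2/7 turn
  gear 1: T1=8, direction=negative, advance = 156 mod 8 = 4 teeth = 4/8 turn
Gear 1: 156 mod 8 = 4
Fraction = 4 / 8 = 1/2 (gcd(4,8)=4) = 1/2

Answer: 1/2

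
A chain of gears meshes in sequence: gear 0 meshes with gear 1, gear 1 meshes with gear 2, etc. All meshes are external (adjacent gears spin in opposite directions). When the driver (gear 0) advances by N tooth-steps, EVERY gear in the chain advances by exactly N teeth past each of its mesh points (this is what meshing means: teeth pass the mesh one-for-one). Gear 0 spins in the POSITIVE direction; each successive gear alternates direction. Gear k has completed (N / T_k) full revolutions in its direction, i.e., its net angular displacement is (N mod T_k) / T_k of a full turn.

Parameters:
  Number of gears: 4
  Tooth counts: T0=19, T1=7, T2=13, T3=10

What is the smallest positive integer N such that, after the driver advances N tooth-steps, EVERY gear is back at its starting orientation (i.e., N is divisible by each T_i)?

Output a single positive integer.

Gear k returns to start when N is a multiple of T_k.
All gears at start simultaneously when N is a common multiple of [19, 7, 13, 10]; the smallest such N is lcm(19, 7, 13, 10).
Start: lcm = T0 = 19
Fold in T1=7: gcd(19, 7) = 1; lcm(19, 7) = 19 * 7 / 1 = 133 / 1 = 133
Fold in T2=13: gcd(133, 13) = 1; lcm(133, 13) = 133 * 13 / 1 = 1729 / 1 = 1729
Fold in T3=10: gcd(1729, 10) = 1; lcm(1729, 10) = 1729 * 10 / 1 = 17290 / 1 = 17290
Full cycle length = 17290

Answer: 17290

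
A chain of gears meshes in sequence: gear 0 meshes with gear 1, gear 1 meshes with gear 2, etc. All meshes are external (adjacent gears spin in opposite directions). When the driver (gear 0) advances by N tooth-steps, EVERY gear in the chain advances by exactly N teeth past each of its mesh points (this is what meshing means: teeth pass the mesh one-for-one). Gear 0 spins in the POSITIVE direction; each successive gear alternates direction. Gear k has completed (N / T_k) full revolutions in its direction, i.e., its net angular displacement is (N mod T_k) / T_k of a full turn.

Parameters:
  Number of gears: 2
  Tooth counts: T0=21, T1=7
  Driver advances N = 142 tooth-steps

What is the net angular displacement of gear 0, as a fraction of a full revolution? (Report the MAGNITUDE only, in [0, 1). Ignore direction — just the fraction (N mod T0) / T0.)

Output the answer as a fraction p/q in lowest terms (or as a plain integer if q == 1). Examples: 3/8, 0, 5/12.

Answer: 16/21

Derivation:
Chain of 2 gears, tooth counts: [21, 7]
  gear 0: T0=21, direction=positive, advance = 142 mod 21 = 16 teeth = 16/21 turn
  gear 1: T1=7, direction=negative, advance = 142 mod 7 = 2 teeth = 2/7 turn
Gear 0: 142 mod 21 = 16
Fraction = 16 / 21 = 16/21 (gcd(16,21)=1) = 16/21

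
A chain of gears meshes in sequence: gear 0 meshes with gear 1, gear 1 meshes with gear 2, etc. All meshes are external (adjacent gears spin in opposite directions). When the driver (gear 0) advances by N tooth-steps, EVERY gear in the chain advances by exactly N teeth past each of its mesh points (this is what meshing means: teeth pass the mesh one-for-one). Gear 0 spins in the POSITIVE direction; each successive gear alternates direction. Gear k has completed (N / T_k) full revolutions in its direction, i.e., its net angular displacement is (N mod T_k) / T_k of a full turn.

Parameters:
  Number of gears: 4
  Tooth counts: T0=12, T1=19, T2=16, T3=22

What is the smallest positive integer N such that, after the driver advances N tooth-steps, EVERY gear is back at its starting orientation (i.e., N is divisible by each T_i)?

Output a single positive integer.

Gear k returns to start when N is a multiple of T_k.
All gears at start simultaneously when N is a common multiple of [12, 19, 16, 22]; the smallest such N is lcm(12, 19, 16, 22).
Start: lcm = T0 = 12
Fold in T1=19: gcd(12, 19) = 1; lcm(12, 19) = 12 * 19 / 1 = 228 / 1 = 228
Fold in T2=16: gcd(228, 16) = 4; lcm(228, 16) = 228 * 16 / 4 = 3648 / 4 = 912
Fold in T3=22: gcd(912, 22) = 2; lcm(912, 22) = 912 * 22 / 2 = 20064 / 2 = 10032
Full cycle length = 10032

Answer: 10032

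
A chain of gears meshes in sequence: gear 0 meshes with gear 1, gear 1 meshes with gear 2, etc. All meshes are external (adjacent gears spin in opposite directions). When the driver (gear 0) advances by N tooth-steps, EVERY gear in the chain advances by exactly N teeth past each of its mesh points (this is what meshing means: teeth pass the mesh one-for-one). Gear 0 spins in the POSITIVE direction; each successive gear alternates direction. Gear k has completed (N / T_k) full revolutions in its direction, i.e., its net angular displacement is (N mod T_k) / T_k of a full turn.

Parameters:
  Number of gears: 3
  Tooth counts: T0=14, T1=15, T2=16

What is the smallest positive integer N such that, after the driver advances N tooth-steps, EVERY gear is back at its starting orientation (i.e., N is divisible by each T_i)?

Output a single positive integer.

Gear k returns to start when N is a multiple of T_k.
All gears at start simultaneously when N is a common multiple of [14, 15, 16]; the smallest such N is lcm(14, 15, 16).
Start: lcm = T0 = 14
Fold in T1=15: gcd(14, 15) = 1; lcm(14, 15) = 14 * 15 / 1 = 210 / 1 = 210
Fold in T2=16: gcd(210, 16) = 2; lcm(210, 16) = 210 * 16 / 2 = 3360 / 2 = 1680
Full cycle length = 1680

Answer: 1680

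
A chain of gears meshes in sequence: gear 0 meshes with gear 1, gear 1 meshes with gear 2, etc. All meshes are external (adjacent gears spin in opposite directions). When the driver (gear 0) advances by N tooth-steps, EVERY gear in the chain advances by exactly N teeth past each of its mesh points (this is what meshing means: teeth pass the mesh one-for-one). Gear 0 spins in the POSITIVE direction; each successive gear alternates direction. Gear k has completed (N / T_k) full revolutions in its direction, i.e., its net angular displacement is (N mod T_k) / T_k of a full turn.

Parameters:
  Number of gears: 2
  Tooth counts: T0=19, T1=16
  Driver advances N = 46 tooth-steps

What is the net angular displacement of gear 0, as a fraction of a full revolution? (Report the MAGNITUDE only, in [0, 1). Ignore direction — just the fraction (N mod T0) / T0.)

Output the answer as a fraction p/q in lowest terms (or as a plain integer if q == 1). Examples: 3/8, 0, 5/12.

Chain of 2 gears, tooth counts: [19, 16]
  gear 0: T0=19, direction=positive, advance = 46 mod 19 = 8 teeth = 8/19 turn
  gear 1: T1=16, direction=negative, advance = 46 mod 16 = 14 teeth = 14/16 turn
Gear 0: 46 mod 19 = 8
Fraction = 8 / 19 = 8/19 (gcd(8,19)=1) = 8/19

Answer: 8/19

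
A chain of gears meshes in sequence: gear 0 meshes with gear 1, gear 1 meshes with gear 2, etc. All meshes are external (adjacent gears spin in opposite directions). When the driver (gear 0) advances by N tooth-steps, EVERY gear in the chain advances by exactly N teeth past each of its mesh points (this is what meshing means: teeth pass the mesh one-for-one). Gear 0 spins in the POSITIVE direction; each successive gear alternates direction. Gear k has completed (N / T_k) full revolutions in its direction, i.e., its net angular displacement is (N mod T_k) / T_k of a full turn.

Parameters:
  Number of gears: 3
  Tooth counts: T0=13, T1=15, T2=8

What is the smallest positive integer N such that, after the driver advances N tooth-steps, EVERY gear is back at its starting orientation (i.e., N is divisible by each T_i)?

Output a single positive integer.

Answer: 1560

Derivation:
Gear k returns to start when N is a multiple of T_k.
All gears at start simultaneously when N is a common multiple of [13, 15, 8]; the smallest such N is lcm(13, 15, 8).
Start: lcm = T0 = 13
Fold in T1=15: gcd(13, 15) = 1; lcm(13, 15) = 13 * 15 / 1 = 195 / 1 = 195
Fold in T2=8: gcd(195, 8) = 1; lcm(195, 8) = 195 * 8 / 1 = 1560 / 1 = 1560
Full cycle length = 1560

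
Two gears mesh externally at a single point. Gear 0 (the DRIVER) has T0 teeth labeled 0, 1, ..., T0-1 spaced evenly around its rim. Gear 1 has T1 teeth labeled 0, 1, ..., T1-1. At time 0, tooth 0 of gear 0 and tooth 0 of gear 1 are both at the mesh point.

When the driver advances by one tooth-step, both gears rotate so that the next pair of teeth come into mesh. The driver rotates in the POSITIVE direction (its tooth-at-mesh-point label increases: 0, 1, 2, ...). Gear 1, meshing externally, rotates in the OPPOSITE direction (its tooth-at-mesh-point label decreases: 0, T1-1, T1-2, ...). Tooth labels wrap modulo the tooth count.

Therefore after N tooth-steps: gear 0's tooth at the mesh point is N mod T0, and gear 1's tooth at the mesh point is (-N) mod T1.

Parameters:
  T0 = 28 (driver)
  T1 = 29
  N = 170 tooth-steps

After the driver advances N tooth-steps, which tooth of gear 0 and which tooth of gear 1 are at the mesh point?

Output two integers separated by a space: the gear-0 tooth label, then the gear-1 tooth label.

Answer: 2 4

Derivation:
Gear 0 (driver, T0=28): tooth at mesh = N mod T0
  170 = 6 * 28 + 2, so 170 mod 28 = 2
  gear 0 tooth = 2
Gear 1 (driven, T1=29): tooth at mesh = (-N) mod T1
  170 = 5 * 29 + 25, so 170 mod 29 = 25
  (-170) mod 29 = (-25) mod 29 = 29 - 25 = 4
Mesh after 170 steps: gear-0 tooth 2 meets gear-1 tooth 4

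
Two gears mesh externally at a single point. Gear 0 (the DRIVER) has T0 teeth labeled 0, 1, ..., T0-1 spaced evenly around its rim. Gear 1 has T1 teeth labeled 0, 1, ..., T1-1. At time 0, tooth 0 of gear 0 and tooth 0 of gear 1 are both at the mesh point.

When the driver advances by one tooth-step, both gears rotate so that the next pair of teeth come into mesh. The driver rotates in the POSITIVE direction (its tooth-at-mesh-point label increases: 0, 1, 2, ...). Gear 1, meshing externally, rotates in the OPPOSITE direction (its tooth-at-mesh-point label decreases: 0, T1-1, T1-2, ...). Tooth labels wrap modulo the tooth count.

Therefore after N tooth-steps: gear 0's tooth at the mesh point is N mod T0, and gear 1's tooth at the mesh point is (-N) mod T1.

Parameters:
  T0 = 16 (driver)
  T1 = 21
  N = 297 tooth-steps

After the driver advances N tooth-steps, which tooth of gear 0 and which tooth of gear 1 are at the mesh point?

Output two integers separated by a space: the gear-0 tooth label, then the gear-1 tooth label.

Answer: 9 18

Derivation:
Gear 0 (driver, T0=16): tooth at mesh = N mod T0
  297 = 18 * 16 + 9, so 297 mod 16 = 9
  gear 0 tooth = 9
Gear 1 (driven, T1=21): tooth at mesh = (-N) mod T1
  297 = 14 * 21 + 3, so 297 mod 21 = 3
  (-297) mod 21 = (-3) mod 21 = 21 - 3 = 18
Mesh after 297 steps: gear-0 tooth 9 meets gear-1 tooth 18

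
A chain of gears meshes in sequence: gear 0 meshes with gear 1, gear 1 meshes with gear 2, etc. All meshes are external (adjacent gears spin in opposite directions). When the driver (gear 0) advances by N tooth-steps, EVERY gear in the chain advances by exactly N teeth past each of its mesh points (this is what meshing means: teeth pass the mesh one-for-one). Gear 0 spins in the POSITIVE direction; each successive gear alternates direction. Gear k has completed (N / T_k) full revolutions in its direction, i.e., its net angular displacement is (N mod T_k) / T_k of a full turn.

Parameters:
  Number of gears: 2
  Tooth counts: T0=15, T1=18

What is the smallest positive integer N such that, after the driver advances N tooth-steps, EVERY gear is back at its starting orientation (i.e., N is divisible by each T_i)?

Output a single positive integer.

Gear k returns to start when N is a multiple of T_k.
All gears at start simultaneously when N is a common multiple of [15, 18]; the smallest such N is lcm(15, 18).
Start: lcm = T0 = 15
Fold in T1=18: gcd(15, 18) = 3; lcm(15, 18) = 15 * 18 / 3 = 270 / 3 = 90
Full cycle length = 90

Answer: 90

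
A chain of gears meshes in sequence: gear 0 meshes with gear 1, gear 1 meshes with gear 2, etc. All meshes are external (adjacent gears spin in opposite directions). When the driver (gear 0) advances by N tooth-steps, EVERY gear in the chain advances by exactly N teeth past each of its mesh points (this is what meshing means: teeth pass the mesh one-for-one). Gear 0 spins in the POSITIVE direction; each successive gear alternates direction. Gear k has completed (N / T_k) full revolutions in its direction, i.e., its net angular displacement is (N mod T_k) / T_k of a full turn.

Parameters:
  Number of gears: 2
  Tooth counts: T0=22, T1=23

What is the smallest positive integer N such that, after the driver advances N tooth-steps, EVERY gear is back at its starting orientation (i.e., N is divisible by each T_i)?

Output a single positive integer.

Answer: 506

Derivation:
Gear k returns to start when N is a multiple of T_k.
All gears at start simultaneously when N is a common multiple of [22, 23]; the smallest such N is lcm(22, 23).
Start: lcm = T0 = 22
Fold in T1=23: gcd(22, 23) = 1; lcm(22, 23) = 22 * 23 / 1 = 506 / 1 = 506
Full cycle length = 506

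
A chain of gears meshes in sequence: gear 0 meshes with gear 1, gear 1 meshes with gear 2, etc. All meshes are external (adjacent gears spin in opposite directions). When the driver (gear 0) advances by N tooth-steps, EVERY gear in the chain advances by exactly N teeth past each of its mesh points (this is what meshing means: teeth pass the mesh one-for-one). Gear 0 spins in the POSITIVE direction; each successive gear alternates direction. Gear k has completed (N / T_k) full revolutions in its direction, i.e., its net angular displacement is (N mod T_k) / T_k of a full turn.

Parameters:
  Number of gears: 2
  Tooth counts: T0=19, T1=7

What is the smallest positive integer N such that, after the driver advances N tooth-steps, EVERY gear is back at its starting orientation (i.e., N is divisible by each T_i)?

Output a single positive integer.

Gear k returns to start when N is a multiple of T_k.
All gears at start simultaneously when N is a common multiple of [19, 7]; the smallest such N is lcm(19, 7).
Start: lcm = T0 = 19
Fold in T1=7: gcd(19, 7) = 1; lcm(19, 7) = 19 * 7 / 1 = 133 / 1 = 133
Full cycle length = 133

Answer: 133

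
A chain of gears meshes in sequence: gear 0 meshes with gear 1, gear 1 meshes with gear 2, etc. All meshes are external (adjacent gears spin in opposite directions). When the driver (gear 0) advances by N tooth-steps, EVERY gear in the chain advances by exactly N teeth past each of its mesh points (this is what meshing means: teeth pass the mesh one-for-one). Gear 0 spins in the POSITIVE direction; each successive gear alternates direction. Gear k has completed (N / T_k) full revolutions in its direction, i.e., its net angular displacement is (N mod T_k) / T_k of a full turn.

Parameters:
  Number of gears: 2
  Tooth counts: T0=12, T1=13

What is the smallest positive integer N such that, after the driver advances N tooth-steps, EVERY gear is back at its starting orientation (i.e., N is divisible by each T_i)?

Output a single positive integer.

Answer: 156

Derivation:
Gear k returns to start when N is a multiple of T_k.
All gears at start simultaneously when N is a common multiple of [12, 13]; the smallest such N is lcm(12, 13).
Start: lcm = T0 = 12
Fold in T1=13: gcd(12, 13) = 1; lcm(12, 13) = 12 * 13 / 1 = 156 / 1 = 156
Full cycle length = 156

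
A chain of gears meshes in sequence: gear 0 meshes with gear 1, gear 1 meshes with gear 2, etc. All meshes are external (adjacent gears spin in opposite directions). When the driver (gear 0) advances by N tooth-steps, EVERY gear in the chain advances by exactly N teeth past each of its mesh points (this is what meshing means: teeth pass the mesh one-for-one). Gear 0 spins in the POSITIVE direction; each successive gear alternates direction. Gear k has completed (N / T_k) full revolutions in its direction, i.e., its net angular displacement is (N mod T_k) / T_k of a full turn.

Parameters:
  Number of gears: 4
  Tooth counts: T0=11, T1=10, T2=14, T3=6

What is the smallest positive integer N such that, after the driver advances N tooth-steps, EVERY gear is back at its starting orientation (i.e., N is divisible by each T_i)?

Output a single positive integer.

Gear k returns to start when N is a multiple of T_k.
All gears at start simultaneously when N is a common multiple of [11, 10, 14, 6]; the smallest such N is lcm(11, 10, 14, 6).
Start: lcm = T0 = 11
Fold in T1=10: gcd(11, 10) = 1; lcm(11, 10) = 11 * 10 / 1 = 110 / 1 = 110
Fold in T2=14: gcd(110, 14) = 2; lcm(110, 14) = 110 * 14 / 2 = 1540 / 2 = 770
Fold in T3=6: gcd(770, 6) = 2; lcm(770, 6) = 770 * 6 / 2 = 4620 / 2 = 2310
Full cycle length = 2310

Answer: 2310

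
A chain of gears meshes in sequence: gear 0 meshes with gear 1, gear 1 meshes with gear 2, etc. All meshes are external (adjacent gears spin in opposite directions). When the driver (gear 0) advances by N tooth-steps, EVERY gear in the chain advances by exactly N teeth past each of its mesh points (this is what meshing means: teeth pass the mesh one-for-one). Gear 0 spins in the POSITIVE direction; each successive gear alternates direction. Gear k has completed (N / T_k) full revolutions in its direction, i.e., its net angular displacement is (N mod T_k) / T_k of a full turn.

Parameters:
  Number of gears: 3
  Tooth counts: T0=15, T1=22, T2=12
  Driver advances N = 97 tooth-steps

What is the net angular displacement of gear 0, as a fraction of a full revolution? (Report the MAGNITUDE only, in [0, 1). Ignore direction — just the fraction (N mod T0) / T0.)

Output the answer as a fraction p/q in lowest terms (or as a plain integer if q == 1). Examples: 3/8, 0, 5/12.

Chain of 3 gears, tooth counts: [15, 22, 12]
  gear 0: T0=15, direction=positive, advance = 97 mod 15 = 7 teeth = 7/15 turn
  gear 1: T1=22, direction=negative, advance = 97 mod 22 = 9 teeth = 9/22 turn
  gear 2: T2=12, direction=positive, advance = 97 mod 12 = 1 teeth = 1/12 turn
Gear 0: 97 mod 15 = 7
Fraction = 7 / 15 = 7/15 (gcd(7,15)=1) = 7/15

Answer: 7/15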